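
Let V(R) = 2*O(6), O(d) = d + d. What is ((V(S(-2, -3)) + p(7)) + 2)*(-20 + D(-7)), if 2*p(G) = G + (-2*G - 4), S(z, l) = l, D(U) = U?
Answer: -1107/2 ≈ -553.50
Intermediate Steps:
O(d) = 2*d
p(G) = -2 - G/2 (p(G) = (G + (-2*G - 4))/2 = (G + (-4 - 2*G))/2 = (-4 - G)/2 = -2 - G/2)
V(R) = 24 (V(R) = 2*(2*6) = 2*12 = 24)
((V(S(-2, -3)) + p(7)) + 2)*(-20 + D(-7)) = ((24 + (-2 - ½*7)) + 2)*(-20 - 7) = ((24 + (-2 - 7/2)) + 2)*(-27) = ((24 - 11/2) + 2)*(-27) = (37/2 + 2)*(-27) = (41/2)*(-27) = -1107/2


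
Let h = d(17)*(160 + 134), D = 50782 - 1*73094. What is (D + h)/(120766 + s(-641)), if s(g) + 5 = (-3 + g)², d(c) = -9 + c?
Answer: -19960/535497 ≈ -0.037274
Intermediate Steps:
D = -22312 (D = 50782 - 73094 = -22312)
s(g) = -5 + (-3 + g)²
h = 2352 (h = (-9 + 17)*(160 + 134) = 8*294 = 2352)
(D + h)/(120766 + s(-641)) = (-22312 + 2352)/(120766 + (-5 + (-3 - 641)²)) = -19960/(120766 + (-5 + (-644)²)) = -19960/(120766 + (-5 + 414736)) = -19960/(120766 + 414731) = -19960/535497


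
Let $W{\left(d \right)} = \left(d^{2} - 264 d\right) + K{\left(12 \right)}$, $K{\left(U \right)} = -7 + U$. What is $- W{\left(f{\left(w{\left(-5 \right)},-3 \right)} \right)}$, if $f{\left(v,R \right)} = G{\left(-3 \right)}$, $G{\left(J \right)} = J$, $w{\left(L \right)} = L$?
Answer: $-806$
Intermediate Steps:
$f{\left(v,R \right)} = -3$
$W{\left(d \right)} = 5 + d^{2} - 264 d$ ($W{\left(d \right)} = \left(d^{2} - 264 d\right) + \left(-7 + 12\right) = \left(d^{2} - 264 d\right) + 5 = 5 + d^{2} - 264 d$)
$- W{\left(f{\left(w{\left(-5 \right)},-3 \right)} \right)} = - (5 + \left(-3\right)^{2} - -792) = - (5 + 9 + 792) = \left(-1\right) 806 = -806$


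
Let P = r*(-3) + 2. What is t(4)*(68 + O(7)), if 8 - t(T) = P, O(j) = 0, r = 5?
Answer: 1428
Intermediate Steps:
P = -13 (P = 5*(-3) + 2 = -15 + 2 = -13)
t(T) = 21 (t(T) = 8 - 1*(-13) = 8 + 13 = 21)
t(4)*(68 + O(7)) = 21*(68 + 0) = 21*68 = 1428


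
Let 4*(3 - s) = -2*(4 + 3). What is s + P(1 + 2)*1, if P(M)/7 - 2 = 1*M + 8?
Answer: 195/2 ≈ 97.500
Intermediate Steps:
P(M) = 70 + 7*M (P(M) = 14 + 7*(1*M + 8) = 14 + 7*(M + 8) = 14 + 7*(8 + M) = 14 + (56 + 7*M) = 70 + 7*M)
s = 13/2 (s = 3 - (-1)*(4 + 3)/2 = 3 - (-1)*7/2 = 3 - ¼*(-14) = 3 + 7/2 = 13/2 ≈ 6.5000)
s + P(1 + 2)*1 = 13/2 + (70 + 7*(1 + 2))*1 = 13/2 + (70 + 7*3)*1 = 13/2 + (70 + 21)*1 = 13/2 + 91*1 = 13/2 + 91 = 195/2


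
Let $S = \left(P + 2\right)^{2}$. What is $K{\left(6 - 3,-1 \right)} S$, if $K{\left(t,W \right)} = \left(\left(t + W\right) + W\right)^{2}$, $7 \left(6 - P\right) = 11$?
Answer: $\frac{2025}{49} \approx 41.327$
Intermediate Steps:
$P = \frac{31}{7}$ ($P = 6 - \frac{11}{7} = \frac{31}{7} \approx 4.4286$)
$K{\left(t,W \right)} = \left(t + 2 W\right)^{2}$ ($K{\left(t,W \right)} = \left(\left(W + t\right) + W\right)^{2} = \left(t + 2 W\right)^{2}$)
$S = \frac{2025}{49}$ ($S = \left(\frac{31}{7} + 2\right)^{2} = \left(\frac{45}{7}\right)^{2} = \frac{2025}{49} \approx 41.327$)
$K{\left(6 - 3,-1 \right)} S = \left(\left(6 - 3\right) + 2 \left(-1\right)\right)^{2} \cdot \frac{2025}{49} = \left(3 - 2\right)^{2} \cdot \frac{2025}{49} = 1^{2} \cdot \frac{2025}{49} = 1 \cdot \frac{2025}{49} = \frac{2025}{49}$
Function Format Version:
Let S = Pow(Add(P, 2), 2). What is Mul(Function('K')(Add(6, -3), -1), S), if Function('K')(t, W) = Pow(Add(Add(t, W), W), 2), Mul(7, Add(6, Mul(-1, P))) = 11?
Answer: Rational(2025, 49) ≈ 41.327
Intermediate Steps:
P = Rational(31, 7) (P = Add(6, Mul(Rational(-1, 7), 11)) = Add(6, Rational(-11, 7)) = Rational(31, 7) ≈ 4.4286)
Function('K')(t, W) = Pow(Add(t, Mul(2, W)), 2) (Function('K')(t, W) = Pow(Add(Add(W, t), W), 2) = Pow(Add(t, Mul(2, W)), 2))
S = Rational(2025, 49) (S = Pow(Add(Rational(31, 7), 2), 2) = Pow(Rational(45, 7), 2) = Rational(2025, 49) ≈ 41.327)
Mul(Function('K')(Add(6, -3), -1), S) = Mul(Pow(Add(Add(6, -3), Mul(2, -1)), 2), Rational(2025, 49)) = Mul(Pow(Add(3, -2), 2), Rational(2025, 49)) = Mul(Pow(1, 2), Rational(2025, 49)) = Mul(1, Rational(2025, 49)) = Rational(2025, 49)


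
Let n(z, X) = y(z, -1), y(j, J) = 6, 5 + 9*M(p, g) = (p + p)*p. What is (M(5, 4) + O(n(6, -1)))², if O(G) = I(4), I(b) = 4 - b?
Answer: 25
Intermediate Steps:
M(p, g) = -5/9 + 2*p²/9 (M(p, g) = -5/9 + ((p + p)*p)/9 = -5/9 + ((2*p)*p)/9 = -5/9 + (2*p²)/9 = -5/9 + 2*p²/9)
n(z, X) = 6
O(G) = 0 (O(G) = 4 - 1*4 = 4 - 4 = 0)
(M(5, 4) + O(n(6, -1)))² = ((-5/9 + (2/9)*5²) + 0)² = ((-5/9 + (2/9)*25) + 0)² = ((-5/9 + 50/9) + 0)² = (5 + 0)² = 5² = 25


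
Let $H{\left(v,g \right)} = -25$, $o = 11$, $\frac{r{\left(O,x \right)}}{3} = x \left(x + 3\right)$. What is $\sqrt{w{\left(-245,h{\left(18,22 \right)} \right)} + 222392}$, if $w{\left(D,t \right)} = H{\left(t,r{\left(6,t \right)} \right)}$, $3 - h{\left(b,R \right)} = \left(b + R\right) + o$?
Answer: $\sqrt{222367} \approx 471.56$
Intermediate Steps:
$r{\left(O,x \right)} = 3 x \left(3 + x\right)$ ($r{\left(O,x \right)} = 3 x \left(x + 3\right) = 3 x \left(3 + x\right)$)
$h{\left(b,R \right)} = -8 - R - b$ ($h{\left(b,R \right)} = 3 - \left(\left(b + R\right) + 11\right) = 3 - \left(\left(R + b\right) + 11\right) = 3 - \left(11 + R + b\right) = -8 - R - b$)
$w{\left(D,t \right)} = -25$
$\sqrt{w{\left(-245,h{\left(18,22 \right)} \right)} + 222392} = \sqrt{-25 + 222392} = \sqrt{222367}$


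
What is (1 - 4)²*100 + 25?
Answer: 925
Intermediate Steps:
(1 - 4)²*100 + 25 = (-3)²*100 + 25 = 9*100 + 25 = 900 + 25 = 925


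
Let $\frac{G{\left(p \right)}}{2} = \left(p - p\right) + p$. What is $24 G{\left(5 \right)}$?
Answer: $240$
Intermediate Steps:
$G{\left(p \right)} = 2 p$ ($G{\left(p \right)} = 2 \left(\left(p - p\right) + p\right) = 2 \left(0 + p\right) = 2 p$)
$24 G{\left(5 \right)} = 24 \cdot 2 \cdot 5 = 24 \cdot 10 = 240$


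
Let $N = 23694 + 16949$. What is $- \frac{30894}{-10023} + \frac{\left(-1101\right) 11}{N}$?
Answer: $\frac{378078763}{135788263} \approx 2.7843$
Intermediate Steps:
$N = 40643$
$- \frac{30894}{-10023} + \frac{\left(-1101\right) 11}{N} = - \frac{30894}{-10023} + \frac{\left(-1101\right) 11}{40643} = \left(-30894\right) \left(- \frac{1}{10023}\right) - \frac{12111}{40643} = \frac{10298}{3341} - \frac{12111}{40643} = \frac{378078763}{135788263}$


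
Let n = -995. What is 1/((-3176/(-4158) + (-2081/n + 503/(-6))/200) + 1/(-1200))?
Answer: 413721000/146575579 ≈ 2.8226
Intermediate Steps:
1/((-3176/(-4158) + (-2081/n + 503/(-6))/200) + 1/(-1200)) = 1/((-3176/(-4158) + (-2081/(-995) + 503/(-6))/200) + 1/(-1200)) = 1/((-3176*(-1/4158) + (-2081*(-1/995) + 503*(-1/6))*(1/200)) - 1/1200) = 1/((1588/2079 + (2081/995 - 503/6)*(1/200)) - 1/1200) = 1/((1588/2079 - 487999/5970*1/200) - 1/1200) = 1/((1588/2079 - 487999/1194000) - 1/1200) = 1/(293840693/827442000 - 1/1200) = 1/(146575579/413721000) = 413721000/146575579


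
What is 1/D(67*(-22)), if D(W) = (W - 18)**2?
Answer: 1/2226064 ≈ 4.4922e-7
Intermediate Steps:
D(W) = (-18 + W)**2
1/D(67*(-22)) = 1/((-18 + 67*(-22))**2) = 1/((-18 - 1474)**2) = 1/((-1492)**2) = 1/2226064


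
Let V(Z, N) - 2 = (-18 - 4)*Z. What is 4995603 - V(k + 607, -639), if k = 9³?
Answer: 5024993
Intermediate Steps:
k = 729
V(Z, N) = 2 - 22*Z (V(Z, N) = 2 + (-18 - 4)*Z = 2 - 22*Z)
4995603 - V(k + 607, -639) = 4995603 - (2 - 22*(729 + 607)) = 4995603 - (2 - 22*1336) = 4995603 - (2 - 29392) = 4995603 - 1*(-29390) = 4995603 + 29390 = 5024993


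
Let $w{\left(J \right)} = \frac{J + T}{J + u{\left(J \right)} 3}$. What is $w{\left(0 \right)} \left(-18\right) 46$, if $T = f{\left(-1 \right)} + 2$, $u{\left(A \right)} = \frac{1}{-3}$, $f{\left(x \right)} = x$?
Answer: $828$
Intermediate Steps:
$u{\left(A \right)} = - \frac{1}{3}$
$T = 1$ ($T = -1 + 2 = 1$)
$w{\left(J \right)} = \frac{1 + J}{-1 + J}$ ($w{\left(J \right)} = \frac{J + 1}{J - 1} = \frac{1 + J}{J - 1} = \frac{1 + J}{-1 + J}$)
$w{\left(0 \right)} \left(-18\right) 46 = \frac{1 + 0}{-1 + 0} \left(-18\right) 46 = \frac{1}{-1} \cdot 1 \left(-18\right) 46 = \left(-1\right) 1 \left(-18\right) 46 = \left(-1\right) \left(-18\right) 46 = 18 \cdot 46 = 828$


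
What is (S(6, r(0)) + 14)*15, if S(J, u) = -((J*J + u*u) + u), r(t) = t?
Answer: -330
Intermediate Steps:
S(J, u) = -u - J² - u² (S(J, u) = -((J² + u²) + u) = -(u + J² + u²) = -u - J² - u²)
(S(6, r(0)) + 14)*15 = ((-1*0 - 1*6² - 1*0²) + 14)*15 = ((0 - 1*36 - 1*0) + 14)*15 = ((0 - 36 + 0) + 14)*15 = (-36 + 14)*15 = -22*15 = -330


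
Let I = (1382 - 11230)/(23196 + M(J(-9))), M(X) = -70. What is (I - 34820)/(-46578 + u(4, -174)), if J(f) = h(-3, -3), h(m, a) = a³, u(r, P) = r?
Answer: 201314292/269267581 ≈ 0.74764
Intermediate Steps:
J(f) = -27 (J(f) = (-3)³ = -27)
I = -4924/11563 (I = (1382 - 11230)/(23196 - 70) = -9848/23126 = -9848*1/23126 = -4924/11563 ≈ -0.42584)
(I - 34820)/(-46578 + u(4, -174)) = (-4924/11563 - 34820)/(-46578 + 4) = -402628584/11563/(-46574) = -402628584/11563*(-1/46574) = 201314292/269267581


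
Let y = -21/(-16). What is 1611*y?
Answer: 33831/16 ≈ 2114.4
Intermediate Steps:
y = 21/16 (y = -21*(-1/16) = 21/16 ≈ 1.3125)
1611*y = 1611*(21/16) = 33831/16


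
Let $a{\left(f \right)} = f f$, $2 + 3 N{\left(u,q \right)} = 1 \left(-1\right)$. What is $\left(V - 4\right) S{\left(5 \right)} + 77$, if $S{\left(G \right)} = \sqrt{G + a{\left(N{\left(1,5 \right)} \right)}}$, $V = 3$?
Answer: $77 - \sqrt{6} \approx 74.551$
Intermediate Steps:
$N{\left(u,q \right)} = -1$ ($N{\left(u,q \right)} = - \frac{2}{3} + \frac{1 \left(-1\right)}{3} = - \frac{2}{3} + \frac{1}{3} \left(-1\right) = - \frac{2}{3} - \frac{1}{3} = -1$)
$a{\left(f \right)} = f^{2}$
$S{\left(G \right)} = \sqrt{1 + G}$ ($S{\left(G \right)} = \sqrt{G + \left(-1\right)^{2}} = \sqrt{G + 1} = \sqrt{1 + G}$)
$\left(V - 4\right) S{\left(5 \right)} + 77 = \left(3 - 4\right) \sqrt{1 + 5} + 77 = - \sqrt{6} + 77 = 77 - \sqrt{6}$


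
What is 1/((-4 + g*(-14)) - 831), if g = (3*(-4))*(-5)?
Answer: -1/1675 ≈ -0.00059702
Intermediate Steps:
g = 60 (g = -12*(-5) = 60)
1/((-4 + g*(-14)) - 831) = 1/((-4 + 60*(-14)) - 831) = 1/((-4 - 840) - 831) = 1/(-844 - 831) = 1/(-1675) = -1/1675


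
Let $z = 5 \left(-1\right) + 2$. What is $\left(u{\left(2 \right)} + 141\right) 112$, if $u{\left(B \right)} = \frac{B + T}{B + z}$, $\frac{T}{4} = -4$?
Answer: $17360$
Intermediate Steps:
$T = -16$ ($T = 4 \left(-4\right) = -16$)
$z = -3$ ($z = -5 + 2 = -3$)
$u{\left(B \right)} = \frac{-16 + B}{-3 + B}$ ($u{\left(B \right)} = \frac{B - 16}{B - 3} = \frac{-16 + B}{-3 + B}$)
$\left(u{\left(2 \right)} + 141\right) 112 = \left(\frac{-16 + 2}{-3 + 2} + 141\right) 112 = \left(\frac{1}{-1} \left(-14\right) + 141\right) 112 = \left(\left(-1\right) \left(-14\right) + 141\right) 112 = \left(14 + 141\right) 112 = 155 \cdot 112 = 17360$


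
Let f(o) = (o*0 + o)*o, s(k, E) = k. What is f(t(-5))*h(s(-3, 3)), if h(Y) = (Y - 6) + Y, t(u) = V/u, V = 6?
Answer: -432/25 ≈ -17.280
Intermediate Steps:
t(u) = 6/u
f(o) = o**2 (f(o) = (0 + o)*o = o*o = o**2)
h(Y) = -6 + 2*Y (h(Y) = (-6 + Y) + Y = -6 + 2*Y)
f(t(-5))*h(s(-3, 3)) = (6/(-5))**2*(-6 + 2*(-3)) = (6*(-1/5))**2*(-6 - 6) = (-6/5)**2*(-12) = (36/25)*(-12) = -432/25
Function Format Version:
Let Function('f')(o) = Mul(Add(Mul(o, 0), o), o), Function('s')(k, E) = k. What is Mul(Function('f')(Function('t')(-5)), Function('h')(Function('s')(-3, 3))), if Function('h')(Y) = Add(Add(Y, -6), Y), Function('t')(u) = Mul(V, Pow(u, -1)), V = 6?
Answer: Rational(-432, 25) ≈ -17.280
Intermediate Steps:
Function('t')(u) = Mul(6, Pow(u, -1))
Function('f')(o) = Pow(o, 2) (Function('f')(o) = Mul(Add(0, o), o) = Mul(o, o) = Pow(o, 2))
Function('h')(Y) = Add(-6, Mul(2, Y)) (Function('h')(Y) = Add(Add(-6, Y), Y) = Add(-6, Mul(2, Y)))
Mul(Function('f')(Function('t')(-5)), Function('h')(Function('s')(-3, 3))) = Mul(Pow(Mul(6, Pow(-5, -1)), 2), Add(-6, Mul(2, -3))) = Mul(Pow(Mul(6, Rational(-1, 5)), 2), Add(-6, -6)) = Mul(Pow(Rational(-6, 5), 2), -12) = Mul(Rational(36, 25), -12) = Rational(-432, 25)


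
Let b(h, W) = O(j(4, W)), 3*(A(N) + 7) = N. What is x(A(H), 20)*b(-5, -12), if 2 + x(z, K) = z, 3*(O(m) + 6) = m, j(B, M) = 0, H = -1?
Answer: 56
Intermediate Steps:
A(N) = -7 + N/3
O(m) = -6 + m/3
x(z, K) = -2 + z
b(h, W) = -6 (b(h, W) = -6 + (⅓)*0 = -6 + 0 = -6)
x(A(H), 20)*b(-5, -12) = (-2 + (-7 + (⅓)*(-1)))*(-6) = (-2 + (-7 - ⅓))*(-6) = (-2 - 22/3)*(-6) = -28/3*(-6) = 56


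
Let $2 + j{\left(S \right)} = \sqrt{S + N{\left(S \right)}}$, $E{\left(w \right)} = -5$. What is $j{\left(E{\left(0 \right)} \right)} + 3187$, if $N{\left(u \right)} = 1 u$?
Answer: $3185 + i \sqrt{10} \approx 3185.0 + 3.1623 i$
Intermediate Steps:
$N{\left(u \right)} = u$
$j{\left(S \right)} = -2 + \sqrt{2} \sqrt{S}$ ($j{\left(S \right)} = -2 + \sqrt{S + S} = -2 + \sqrt{2 S} = -2 + \sqrt{2} \sqrt{S}$)
$j{\left(E{\left(0 \right)} \right)} + 3187 = \left(-2 + \sqrt{2} \sqrt{-5}\right) + 3187 = \left(-2 + \sqrt{2} i \sqrt{5}\right) + 3187 = \left(-2 + i \sqrt{10}\right) + 3187 = 3185 + i \sqrt{10}$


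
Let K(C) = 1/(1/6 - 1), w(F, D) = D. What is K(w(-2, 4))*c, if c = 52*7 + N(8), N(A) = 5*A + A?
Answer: -2472/5 ≈ -494.40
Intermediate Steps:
N(A) = 6*A
c = 412 (c = 52*7 + 6*8 = 364 + 48 = 412)
K(C) = -6/5 (K(C) = 1/(1/6 - 1) = 1/(-5/6) = -6/5)
K(w(-2, 4))*c = -6/5*412 = -2472/5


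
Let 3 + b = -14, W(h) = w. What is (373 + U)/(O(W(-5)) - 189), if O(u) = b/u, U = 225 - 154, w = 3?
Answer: -333/146 ≈ -2.2808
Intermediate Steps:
W(h) = 3
b = -17 (b = -3 - 14 = -17)
U = 71
O(u) = -17/u
(373 + U)/(O(W(-5)) - 189) = (373 + 71)/(-17/3 - 189) = 444/(-17*1/3 - 189) = 444/(-17/3 - 189) = 444/(-584/3) = 444*(-3/584) = -333/146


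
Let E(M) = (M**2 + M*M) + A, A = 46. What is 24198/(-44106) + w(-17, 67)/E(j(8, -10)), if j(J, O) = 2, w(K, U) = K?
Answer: -342749/396954 ≈ -0.86345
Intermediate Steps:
E(M) = 46 + 2*M**2 (E(M) = (M**2 + M*M) + 46 = (M**2 + M**2) + 46 = 2*M**2 + 46 = 46 + 2*M**2)
24198/(-44106) + w(-17, 67)/E(j(8, -10)) = 24198/(-44106) - 17/(46 + 2*2**2) = 24198*(-1/44106) - 17/(46 + 2*4) = -4033/7351 - 17/(46 + 8) = -4033/7351 - 17/54 = -342749/396954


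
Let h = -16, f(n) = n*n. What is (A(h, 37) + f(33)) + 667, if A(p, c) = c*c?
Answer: 3125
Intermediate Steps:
f(n) = n²
A(p, c) = c²
(A(h, 37) + f(33)) + 667 = (37² + 33²) + 667 = (1369 + 1089) + 667 = 2458 + 667 = 3125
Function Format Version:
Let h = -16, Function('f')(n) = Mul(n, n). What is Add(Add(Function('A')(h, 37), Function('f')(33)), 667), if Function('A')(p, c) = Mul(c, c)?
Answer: 3125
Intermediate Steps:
Function('f')(n) = Pow(n, 2)
Function('A')(p, c) = Pow(c, 2)
Add(Add(Function('A')(h, 37), Function('f')(33)), 667) = Add(Add(Pow(37, 2), Pow(33, 2)), 667) = Add(Add(1369, 1089), 667) = Add(2458, 667) = 3125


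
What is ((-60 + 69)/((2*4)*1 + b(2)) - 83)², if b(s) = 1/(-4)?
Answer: 6436369/961 ≈ 6697.6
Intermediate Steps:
b(s) = -¼
((-60 + 69)/((2*4)*1 + b(2)) - 83)² = ((-60 + 69)/((2*4)*1 - ¼) - 83)² = (9/(8*1 - ¼) - 83)² = (9/(8 - ¼) - 83)² = (9/(31/4) - 83)² = (9*(4/31) - 83)² = (36/31 - 83)² = (-2537/31)² = 6436369/961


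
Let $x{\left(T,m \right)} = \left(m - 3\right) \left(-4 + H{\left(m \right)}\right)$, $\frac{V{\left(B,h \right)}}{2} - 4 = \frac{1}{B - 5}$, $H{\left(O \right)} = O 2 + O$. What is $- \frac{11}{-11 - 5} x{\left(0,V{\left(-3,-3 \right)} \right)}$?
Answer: $\frac{16093}{256} \approx 62.863$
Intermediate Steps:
$H{\left(O \right)} = 3 O$ ($H{\left(O \right)} = 2 O + O = 3 O$)
$V{\left(B,h \right)} = 8 + \frac{2}{-5 + B}$ ($V{\left(B,h \right)} = 8 + \frac{2}{B - 5} = 8 + \frac{2}{-5 + B}$)
$x{\left(T,m \right)} = \left(-4 + 3 m\right) \left(-3 + m\right)$ ($x{\left(T,m \right)} = \left(m - 3\right) \left(-4 + 3 m\right) = \left(-3 + m\right) \left(-4 + 3 m\right) = \left(-4 + 3 m\right) \left(-3 + m\right)$)
$- \frac{11}{-11 - 5} x{\left(0,V{\left(-3,-3 \right)} \right)} = - \frac{11}{-11 - 5} \left(12 - 13 \frac{2 \left(-19 + 4 \left(-3\right)\right)}{-5 - 3} + 3 \left(\frac{2 \left(-19 + 4 \left(-3\right)\right)}{-5 - 3}\right)^{2}\right) = - \frac{11}{-16} \left(12 - 13 \frac{2 \left(-19 - 12\right)}{-8} + 3 \left(\frac{2 \left(-19 - 12\right)}{-8}\right)^{2}\right) = \left(-11\right) \left(- \frac{1}{16}\right) \left(12 - 13 \cdot 2 \left(- \frac{1}{8}\right) \left(-31\right) + 3 \left(2 \left(- \frac{1}{8}\right) \left(-31\right)\right)^{2}\right) = \frac{11 \left(12 - \frac{403}{4} + 3 \left(\frac{31}{4}\right)^{2}\right)}{16} = \frac{11 \left(12 - \frac{403}{4} + 3 \cdot \frac{961}{16}\right)}{16} = \frac{11 \left(12 - \frac{403}{4} + \frac{2883}{16}\right)}{16} = \frac{11}{16} \cdot \frac{1463}{16} = \frac{16093}{256}$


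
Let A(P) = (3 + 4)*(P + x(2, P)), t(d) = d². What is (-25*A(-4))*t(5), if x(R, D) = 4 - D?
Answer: -17500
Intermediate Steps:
A(P) = 28 (A(P) = (3 + 4)*(P + (4 - P)) = 7*4 = 28)
(-25*A(-4))*t(5) = -25*28*5² = -700*25 = -17500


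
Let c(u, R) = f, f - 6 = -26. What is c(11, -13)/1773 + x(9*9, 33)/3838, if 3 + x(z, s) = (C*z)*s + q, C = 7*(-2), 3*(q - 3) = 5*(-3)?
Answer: -66434831/6804774 ≈ -9.7630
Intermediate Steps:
f = -20 (f = 6 - 26 = -20)
c(u, R) = -20
q = -2 (q = 3 + (5*(-3))/3 = 3 + (1/3)*(-15) = 3 - 5 = -2)
C = -14
x(z, s) = -5 - 14*s*z (x(z, s) = -3 + ((-14*z)*s - 2) = -3 + (-14*s*z - 2) = -3 + (-2 - 14*s*z) = -5 - 14*s*z)
c(11, -13)/1773 + x(9*9, 33)/3838 = -20/1773 + (-5 - 14*33*9*9)/3838 = -20*1/1773 + (-5 - 14*33*81)*(1/3838) = -20/1773 + (-5 - 37422)*(1/3838) = -20/1773 - 37427*1/3838 = -20/1773 - 37427/3838 = -66434831/6804774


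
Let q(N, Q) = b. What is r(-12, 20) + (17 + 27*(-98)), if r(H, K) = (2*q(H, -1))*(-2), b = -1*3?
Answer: -2617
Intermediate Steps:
b = -3
q(N, Q) = -3
r(H, K) = 12 (r(H, K) = (2*(-3))*(-2) = -6*(-2) = 12)
r(-12, 20) + (17 + 27*(-98)) = 12 + (17 + 27*(-98)) = 12 + (17 - 2646) = 12 - 2629 = -2617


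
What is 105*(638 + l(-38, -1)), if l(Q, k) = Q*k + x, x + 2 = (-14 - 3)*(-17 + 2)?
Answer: 97545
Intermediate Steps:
x = 253 (x = -2 + (-14 - 3)*(-17 + 2) = -2 - 17*(-15) = -2 + 255 = 253)
l(Q, k) = 253 + Q*k (l(Q, k) = Q*k + 253 = 253 + Q*k)
105*(638 + l(-38, -1)) = 105*(638 + (253 - 38*(-1))) = 105*(638 + (253 + 38)) = 105*(638 + 291) = 105*929 = 97545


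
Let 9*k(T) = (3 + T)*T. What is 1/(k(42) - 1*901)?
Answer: -1/691 ≈ -0.0014472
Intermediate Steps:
k(T) = T*(3 + T)/9 (k(T) = ((3 + T)*T)/9 = (T*(3 + T))/9 = T*(3 + T)/9)
1/(k(42) - 1*901) = 1/((⅑)*42*(3 + 42) - 1*901) = 1/((⅑)*42*45 - 901) = 1/(210 - 901) = 1/(-691) = -1/691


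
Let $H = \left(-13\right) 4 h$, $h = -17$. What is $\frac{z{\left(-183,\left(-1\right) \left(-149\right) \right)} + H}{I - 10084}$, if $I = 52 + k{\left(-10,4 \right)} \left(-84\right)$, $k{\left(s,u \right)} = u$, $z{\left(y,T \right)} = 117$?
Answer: $- \frac{1001}{10368} \approx -0.096547$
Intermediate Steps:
$I = -284$ ($I = 52 + 4 \left(-84\right) = 52 - 336 = -284$)
$H = 884$ ($H = \left(-13\right) 4 \left(-17\right) = \left(-52\right) \left(-17\right) = 884$)
$\frac{z{\left(-183,\left(-1\right) \left(-149\right) \right)} + H}{I - 10084} = \frac{117 + 884}{-284 - 10084} = \frac{1001}{-10368} = 1001 \left(- \frac{1}{10368}\right) = - \frac{1001}{10368}$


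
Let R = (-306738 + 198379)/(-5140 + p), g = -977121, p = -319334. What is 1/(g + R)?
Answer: -324474/317050250995 ≈ -1.0234e-6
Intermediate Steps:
R = 108359/324474 (R = (-306738 + 198379)/(-5140 - 319334) = -108359/(-324474) = -108359*(-1/324474) = 108359/324474 ≈ 0.33395)
1/(g + R) = 1/(-977121 + 108359/324474) = 1/(-317050250995/324474) = -324474/317050250995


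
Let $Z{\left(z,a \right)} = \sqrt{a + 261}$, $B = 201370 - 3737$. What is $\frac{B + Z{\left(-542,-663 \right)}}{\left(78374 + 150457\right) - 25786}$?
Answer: $\frac{197633}{203045} + \frac{i \sqrt{402}}{203045} \approx 0.97335 + 9.8746 \cdot 10^{-5} i$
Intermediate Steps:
$B = 197633$ ($B = 201370 - 3737 = 197633$)
$Z{\left(z,a \right)} = \sqrt{261 + a}$
$\frac{B + Z{\left(-542,-663 \right)}}{\left(78374 + 150457\right) - 25786} = \frac{197633 + \sqrt{261 - 663}}{\left(78374 + 150457\right) - 25786} = \frac{197633 + \sqrt{-402}}{228831 - 25786} = \frac{197633 + i \sqrt{402}}{203045} = \left(197633 + i \sqrt{402}\right) \frac{1}{203045} = \frac{197633}{203045} + \frac{i \sqrt{402}}{203045}$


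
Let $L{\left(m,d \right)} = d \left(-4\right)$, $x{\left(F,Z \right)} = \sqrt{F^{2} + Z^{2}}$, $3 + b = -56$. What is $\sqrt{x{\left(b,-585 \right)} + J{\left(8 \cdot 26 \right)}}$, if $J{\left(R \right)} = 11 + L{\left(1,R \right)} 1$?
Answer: $\sqrt{-821 + \sqrt{345706}} \approx 15.265 i$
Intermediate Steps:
$b = -59$ ($b = -3 - 56 = -59$)
$L{\left(m,d \right)} = - 4 d$
$J{\left(R \right)} = 11 - 4 R$ ($J{\left(R \right)} = 11 + - 4 R 1 = 11 - 4 R$)
$\sqrt{x{\left(b,-585 \right)} + J{\left(8 \cdot 26 \right)}} = \sqrt{\sqrt{\left(-59\right)^{2} + \left(-585\right)^{2}} + \left(11 - 4 \cdot 8 \cdot 26\right)} = \sqrt{\sqrt{3481 + 342225} + \left(11 - 832\right)} = \sqrt{\sqrt{345706} + \left(11 - 832\right)} = \sqrt{\sqrt{345706} - 821} = \sqrt{-821 + \sqrt{345706}}$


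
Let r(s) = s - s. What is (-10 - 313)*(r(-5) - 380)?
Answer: 122740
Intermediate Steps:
r(s) = 0
(-10 - 313)*(r(-5) - 380) = (-10 - 313)*(0 - 380) = -323*(-380) = 122740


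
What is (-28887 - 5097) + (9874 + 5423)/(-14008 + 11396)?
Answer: -88781505/2612 ≈ -33990.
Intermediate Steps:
(-28887 - 5097) + (9874 + 5423)/(-14008 + 11396) = -33984 + 15297/(-2612) = -33984 + 15297*(-1/2612) = -33984 - 15297/2612 = -88781505/2612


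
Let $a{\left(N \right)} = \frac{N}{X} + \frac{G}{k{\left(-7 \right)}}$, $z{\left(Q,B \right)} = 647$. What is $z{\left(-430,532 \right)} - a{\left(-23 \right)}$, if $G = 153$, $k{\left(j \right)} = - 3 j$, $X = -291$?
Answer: $\frac{1302937}{2037} \approx 639.63$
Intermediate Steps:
$a{\left(N \right)} = \frac{51}{7} - \frac{N}{291}$ ($a{\left(N \right)} = \frac{N}{-291} + \frac{153}{\left(-3\right) \left(-7\right)} = N \left(- \frac{1}{291}\right) + \frac{153}{21} = - \frac{N}{291} + 153 \cdot \frac{1}{21} = - \frac{N}{291} + \frac{51}{7} = \frac{51}{7} - \frac{N}{291}$)
$z{\left(-430,532 \right)} - a{\left(-23 \right)} = 647 - \left(\frac{51}{7} - - \frac{23}{291}\right) = 647 - \left(\frac{51}{7} + \frac{23}{291}\right) = 647 - \frac{15002}{2037} = \frac{1302937}{2037}$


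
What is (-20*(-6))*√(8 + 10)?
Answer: 360*√2 ≈ 509.12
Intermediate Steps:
(-20*(-6))*√(8 + 10) = 120*√18 = 120*(3*√2) = 360*√2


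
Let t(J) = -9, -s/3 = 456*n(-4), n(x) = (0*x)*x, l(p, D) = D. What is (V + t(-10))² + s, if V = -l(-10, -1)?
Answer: 64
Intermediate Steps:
n(x) = 0 (n(x) = 0*x = 0)
s = 0 (s = -1368*0 = -3*0 = 0)
V = 1 (V = -1*(-1) = 1)
(V + t(-10))² + s = (1 - 9)² + 0 = (-8)² + 0 = 64 + 0 = 64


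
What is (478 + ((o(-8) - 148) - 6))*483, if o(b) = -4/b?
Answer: 313467/2 ≈ 1.5673e+5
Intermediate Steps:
(478 + ((o(-8) - 148) - 6))*483 = (478 + ((-4/(-8) - 148) - 6))*483 = (478 + ((-4*(-⅛) - 148) - 6))*483 = (478 + ((½ - 148) - 6))*483 = (478 + (-295/2 - 6))*483 = (478 - 307/2)*483 = (649/2)*483 = 313467/2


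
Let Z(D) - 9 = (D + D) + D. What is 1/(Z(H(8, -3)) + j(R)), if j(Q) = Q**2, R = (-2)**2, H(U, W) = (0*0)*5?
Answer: 1/25 ≈ 0.040000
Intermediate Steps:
H(U, W) = 0 (H(U, W) = 0*5 = 0)
Z(D) = 9 + 3*D (Z(D) = 9 + ((D + D) + D) = 9 + (2*D + D) = 9 + 3*D)
R = 4
1/(Z(H(8, -3)) + j(R)) = 1/((9 + 3*0) + 4**2) = 1/((9 + 0) + 16) = 1/(9 + 16) = 1/25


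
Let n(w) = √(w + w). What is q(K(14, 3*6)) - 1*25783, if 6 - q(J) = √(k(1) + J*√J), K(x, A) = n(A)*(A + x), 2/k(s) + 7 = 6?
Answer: -25777 - √(-2 + 1536*√3) ≈ -25829.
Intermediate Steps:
n(w) = √2*√w (n(w) = √(2*w) = √2*√w)
k(s) = -2 (k(s) = 2/(-7 + 6) = 2/(-1) = 2*(-1) = -2)
K(x, A) = √2*√A*(A + x) (K(x, A) = (√2*√A)*(A + x) = √2*√A*(A + x))
q(J) = 6 - √(-2 + J^(3/2)) (q(J) = 6 - √(-2 + J*√J) = 6 - √(-2 + J^(3/2)))
q(K(14, 3*6)) - 1*25783 = (6 - √(-2 + (√2*√(3*6)*(3*6 + 14))^(3/2))) - 1*25783 = (6 - √(-2 + (√2*√18*(18 + 14))^(3/2))) - 25783 = (6 - √(-2 + (√2*(3*√2)*32)^(3/2))) - 25783 = (6 - √(-2 + 192^(3/2))) - 25783 = (6 - √(-2 + 1536*√3)) - 25783 = -25777 - √(-2 + 1536*√3)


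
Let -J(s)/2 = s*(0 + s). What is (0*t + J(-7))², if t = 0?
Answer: 9604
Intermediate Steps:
J(s) = -2*s² (J(s) = -2*s*(0 + s) = -2*s*s = -2*s²)
(0*t + J(-7))² = (0*0 - 2*(-7)²)² = (0 - 2*49)² = (0 - 98)² = (-98)² = 9604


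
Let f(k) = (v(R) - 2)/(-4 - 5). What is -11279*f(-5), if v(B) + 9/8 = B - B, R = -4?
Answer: -281975/72 ≈ -3916.3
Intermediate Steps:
v(B) = -9/8 (v(B) = -9/8 + (B - B) = -9/8 + 0 = -9/8)
f(k) = 25/72 (f(k) = (-9/8 - 2)/(-4 - 5) = -25/8/(-9) = -25/8*(-⅑) = 25/72)
-11279*f(-5) = -11279*25/72 = -281975/72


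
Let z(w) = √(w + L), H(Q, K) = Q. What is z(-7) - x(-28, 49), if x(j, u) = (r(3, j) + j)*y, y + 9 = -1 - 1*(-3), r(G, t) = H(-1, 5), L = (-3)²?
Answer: -203 + √2 ≈ -201.59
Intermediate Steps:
L = 9
r(G, t) = -1
y = -7 (y = -9 + (-1 - 1*(-3)) = -9 + (-1 + 3) = -9 + 2 = -7)
x(j, u) = 7 - 7*j (x(j, u) = (-1 + j)*(-7) = 7 - 7*j)
z(w) = √(9 + w) (z(w) = √(w + 9) = √(9 + w))
z(-7) - x(-28, 49) = √(9 - 7) - (7 - 7*(-28)) = √2 - (7 + 196) = √2 - 1*203 = √2 - 203 = -203 + √2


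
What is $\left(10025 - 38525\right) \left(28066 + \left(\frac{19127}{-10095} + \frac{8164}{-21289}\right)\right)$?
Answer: $- \frac{11459362368319300}{14327497} \approx -7.9982 \cdot 10^{8}$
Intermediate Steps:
$\left(10025 - 38525\right) \left(28066 + \left(\frac{19127}{-10095} + \frac{8164}{-21289}\right)\right) = - 28500 \left(28066 + \left(19127 \left(- \frac{1}{10095}\right) + 8164 \left(- \frac{1}{21289}\right)\right)\right) = - 28500 \left(28066 - \frac{489610283}{214912455}\right) = \left(-28500\right) \frac{6031243351747}{214912455} = - \frac{11459362368319300}{14327497}$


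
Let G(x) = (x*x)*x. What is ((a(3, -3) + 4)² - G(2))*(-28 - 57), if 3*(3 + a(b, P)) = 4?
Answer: 1955/9 ≈ 217.22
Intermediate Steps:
a(b, P) = -5/3 (a(b, P) = -3 + (⅓)*4 = -3 + 4/3 = -5/3)
G(x) = x³ (G(x) = x²*x = x³)
((a(3, -3) + 4)² - G(2))*(-28 - 57) = ((-5/3 + 4)² - 1*2³)*(-28 - 57) = ((7/3)² - 1*8)*(-85) = (49/9 - 8)*(-85) = -23/9*(-85) = 1955/9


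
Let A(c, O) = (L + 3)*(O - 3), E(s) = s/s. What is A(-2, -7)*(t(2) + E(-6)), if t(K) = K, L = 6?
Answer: -270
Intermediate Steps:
E(s) = 1
A(c, O) = -27 + 9*O (A(c, O) = (6 + 3)*(O - 3) = 9*(-3 + O) = -27 + 9*O)
A(-2, -7)*(t(2) + E(-6)) = (-27 + 9*(-7))*(2 + 1) = (-27 - 63)*3 = -90*3 = -270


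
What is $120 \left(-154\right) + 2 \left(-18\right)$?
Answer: $-18516$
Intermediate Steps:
$120 \left(-154\right) + 2 \left(-18\right) = -18480 - 36 = -18516$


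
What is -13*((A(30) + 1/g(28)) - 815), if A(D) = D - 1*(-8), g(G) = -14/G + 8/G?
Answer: 30485/3 ≈ 10162.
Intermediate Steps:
g(G) = -6/G
A(D) = 8 + D (A(D) = D + 8 = 8 + D)
-13*((A(30) + 1/g(28)) - 815) = -13*(((8 + 30) + 1/(-6/28)) - 815) = -13*((38 + 1/(-6*1/28)) - 815) = -13*((38 + 1/(-3/14)) - 815) = -13*((38 - 14/3) - 815) = -13*(100/3 - 815) = -13*(-2345/3) = 30485/3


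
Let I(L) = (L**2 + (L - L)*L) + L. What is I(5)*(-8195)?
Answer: -245850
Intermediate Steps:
I(L) = L + L**2 (I(L) = (L**2 + 0*L) + L = (L**2 + 0) + L = L**2 + L = L + L**2)
I(5)*(-8195) = (5*(1 + 5))*(-8195) = (5*6)*(-8195) = 30*(-8195) = -245850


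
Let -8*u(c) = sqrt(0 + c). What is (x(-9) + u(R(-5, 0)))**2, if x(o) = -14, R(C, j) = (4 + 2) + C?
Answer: 12769/64 ≈ 199.52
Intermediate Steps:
R(C, j) = 6 + C
u(c) = -sqrt(c)/8 (u(c) = -sqrt(0 + c)/8 = -sqrt(c)/8)
(x(-9) + u(R(-5, 0)))**2 = (-14 - sqrt(6 - 5)/8)**2 = (-14 - sqrt(1)/8)**2 = (-14 - 1/8*1)**2 = (-14 - 1/8)**2 = (-113/8)**2 = 12769/64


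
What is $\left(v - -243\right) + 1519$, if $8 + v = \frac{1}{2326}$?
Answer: $\frac{4079805}{2326} \approx 1754.0$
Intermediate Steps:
$v = - \frac{18607}{2326}$ ($v = -8 + \frac{1}{2326} = - \frac{18607}{2326} \approx -7.9996$)
$\left(v - -243\right) + 1519 = \left(- \frac{18607}{2326} - -243\right) + 1519 = \left(- \frac{18607}{2326} + 243\right) + 1519 = \frac{546611}{2326} + 1519 = \frac{4079805}{2326}$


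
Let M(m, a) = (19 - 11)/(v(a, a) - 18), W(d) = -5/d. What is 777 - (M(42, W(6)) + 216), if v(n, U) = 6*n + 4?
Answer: 10667/19 ≈ 561.42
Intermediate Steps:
v(n, U) = 4 + 6*n
M(m, a) = 8/(-14 + 6*a) (M(m, a) = (19 - 11)/((4 + 6*a) - 18) = 8/(-14 + 6*a))
777 - (M(42, W(6)) + 216) = 777 - (4/(-7 + 3*(-5/6)) + 216) = 777 - (4/(-7 - 5/2) + 216) = 777 - (4/(-19/2) + 216) = 777 - (4*(-2/19) + 216) = 777 - (-8/19 + 216) = 777 - 1*4096/19 = 777 - 4096/19 = 10667/19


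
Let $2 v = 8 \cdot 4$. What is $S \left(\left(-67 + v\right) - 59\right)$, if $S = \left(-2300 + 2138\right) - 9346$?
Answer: $1045880$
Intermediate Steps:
$v = 16$ ($v = \frac{8 \cdot 4}{2} = \frac{1}{2} \cdot 32 = 16$)
$S = -9508$ ($S = -162 - 9346 = -9508$)
$S \left(\left(-67 + v\right) - 59\right) = - 9508 \left(\left(-67 + 16\right) - 59\right) = - 9508 \left(-51 - 59\right) = \left(-9508\right) \left(-110\right) = 1045880$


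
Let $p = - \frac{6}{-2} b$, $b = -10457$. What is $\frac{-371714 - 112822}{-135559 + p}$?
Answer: $\frac{242268}{83465} \approx 2.9026$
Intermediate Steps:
$p = -31371$ ($p = - \frac{6}{-2} \left(-10457\right) = \left(-6\right) \left(- \frac{1}{2}\right) \left(-10457\right) = 3 \left(-10457\right) = -31371$)
$\frac{-371714 - 112822}{-135559 + p} = \frac{-371714 - 112822}{-135559 - 31371} = - \frac{484536}{-166930} = \left(-484536\right) \left(- \frac{1}{166930}\right) = \frac{242268}{83465}$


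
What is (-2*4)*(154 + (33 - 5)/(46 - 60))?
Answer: -1216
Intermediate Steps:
(-2*4)*(154 + (33 - 5)/(46 - 60)) = -8*(154 + 28/(-14)) = -8*(154 + 28*(-1/14)) = -8*(154 - 2) = -8*152 = -1216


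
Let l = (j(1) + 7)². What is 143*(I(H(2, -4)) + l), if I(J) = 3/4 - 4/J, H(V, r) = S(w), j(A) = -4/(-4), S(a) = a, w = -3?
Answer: 113399/12 ≈ 9449.9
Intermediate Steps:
j(A) = 1 (j(A) = -4*(-¼) = 1)
H(V, r) = -3
I(J) = ¾ - 4/J (I(J) = 3*(¼) - 4/J = ¾ - 4/J)
l = 64 (l = (1 + 7)² = 8² = 64)
143*(I(H(2, -4)) + l) = 143*((¾ - 4/(-3)) + 64) = 143*((¾ - 4*(-⅓)) + 64) = 143*((¾ + 4/3) + 64) = 143*(25/12 + 64) = 143*(793/12) = 113399/12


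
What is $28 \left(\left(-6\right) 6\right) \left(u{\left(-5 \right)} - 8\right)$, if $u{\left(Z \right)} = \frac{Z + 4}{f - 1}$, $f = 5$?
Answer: $8316$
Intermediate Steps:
$u{\left(Z \right)} = 1 + \frac{Z}{4}$ ($u{\left(Z \right)} = \frac{Z + 4}{5 - 1} = \frac{4 + Z}{4} = \left(4 + Z\right) \frac{1}{4} = 1 + \frac{Z}{4}$)
$28 \left(\left(-6\right) 6\right) \left(u{\left(-5 \right)} - 8\right) = 28 \left(\left(-6\right) 6\right) \left(\left(1 + \frac{1}{4} \left(-5\right)\right) - 8\right) = 28 \left(-36\right) \left(\left(1 - \frac{5}{4}\right) - 8\right) = - 1008 \left(- \frac{1}{4} - 8\right) = \left(-1008\right) \left(- \frac{33}{4}\right) = 8316$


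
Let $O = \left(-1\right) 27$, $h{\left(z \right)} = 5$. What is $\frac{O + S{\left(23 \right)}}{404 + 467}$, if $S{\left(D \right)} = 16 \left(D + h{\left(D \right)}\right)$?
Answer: $\frac{421}{871} \approx 0.48335$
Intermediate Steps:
$S{\left(D \right)} = 80 + 16 D$ ($S{\left(D \right)} = 16 \left(D + 5\right) = 16 \left(5 + D\right) = 80 + 16 D$)
$O = -27$
$\frac{O + S{\left(23 \right)}}{404 + 467} = \frac{-27 + \left(80 + 16 \cdot 23\right)}{404 + 467} = \frac{-27 + \left(80 + 368\right)}{871} = \left(-27 + 448\right) \frac{1}{871} = 421 \cdot \frac{1}{871} = \frac{421}{871}$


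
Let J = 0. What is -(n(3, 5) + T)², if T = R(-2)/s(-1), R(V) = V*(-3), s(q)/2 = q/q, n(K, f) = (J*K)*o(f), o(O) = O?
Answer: -9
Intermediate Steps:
n(K, f) = 0 (n(K, f) = (0*K)*f = 0*f = 0)
s(q) = 2 (s(q) = 2*(q/q) = 2*1 = 2)
R(V) = -3*V
T = 3 (T = -3*(-2)/2 = 6*(½) = 3)
-(n(3, 5) + T)² = -(0 + 3)² = -1*3² = -1*9 = -9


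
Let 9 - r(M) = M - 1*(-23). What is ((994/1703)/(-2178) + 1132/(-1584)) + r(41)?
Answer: -137769389/2472756 ≈ -55.715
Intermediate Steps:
r(M) = -14 - M (r(M) = 9 - (M - 1*(-23)) = 9 - (M + 23) = 9 - (23 + M) = 9 + (-23 - M) = -14 - M)
((994/1703)/(-2178) + 1132/(-1584)) + r(41) = ((994/1703)/(-2178) + 1132/(-1584)) + (-14 - 1*41) = ((994*(1/1703))*(-1/2178) + 1132*(-1/1584)) + (-14 - 41) = ((994/1703)*(-1/2178) - 283/396) - 55 = (-497/1854567 - 283/396) - 55 = -1767809/2472756 - 55 = -137769389/2472756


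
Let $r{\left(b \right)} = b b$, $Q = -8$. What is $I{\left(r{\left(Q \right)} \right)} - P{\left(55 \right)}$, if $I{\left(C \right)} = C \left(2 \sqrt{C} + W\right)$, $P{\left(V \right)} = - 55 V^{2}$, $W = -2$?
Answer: $167271$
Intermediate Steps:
$r{\left(b \right)} = b^{2}$
$I{\left(C \right)} = C \left(-2 + 2 \sqrt{C}\right)$ ($I{\left(C \right)} = C \left(2 \sqrt{C} - 2\right) = C \left(-2 + 2 \sqrt{C}\right)$)
$I{\left(r{\left(Q \right)} \right)} - P{\left(55 \right)} = \left(- 2 \left(-8\right)^{2} + 2 \left(\left(-8\right)^{2}\right)^{\frac{3}{2}}\right) - - 55 \cdot 55^{2} = \left(\left(-2\right) 64 + 2 \cdot 64^{\frac{3}{2}}\right) - \left(-55\right) 3025 = \left(-128 + 2 \cdot 512\right) - -166375 = \left(-128 + 1024\right) + 166375 = 896 + 166375 = 167271$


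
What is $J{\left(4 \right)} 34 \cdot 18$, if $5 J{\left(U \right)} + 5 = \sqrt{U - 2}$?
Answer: $-612 + \frac{612 \sqrt{2}}{5} \approx -438.9$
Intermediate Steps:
$J{\left(U \right)} = -1 + \frac{\sqrt{-2 + U}}{5}$ ($J{\left(U \right)} = -1 + \frac{\sqrt{U - 2}}{5} = -1 + \frac{\sqrt{-2 + U}}{5}$)
$J{\left(4 \right)} 34 \cdot 18 = \left(-1 + \frac{\sqrt{-2 + 4}}{5}\right) 34 \cdot 18 = \left(-1 + \frac{\sqrt{2}}{5}\right) 34 \cdot 18 = \left(-34 + \frac{34 \sqrt{2}}{5}\right) 18 = -612 + \frac{612 \sqrt{2}}{5}$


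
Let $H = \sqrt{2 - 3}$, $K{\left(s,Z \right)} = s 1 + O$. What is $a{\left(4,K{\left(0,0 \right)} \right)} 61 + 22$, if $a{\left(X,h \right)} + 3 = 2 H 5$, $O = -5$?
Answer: $-161 + 610 i \approx -161.0 + 610.0 i$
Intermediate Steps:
$K{\left(s,Z \right)} = -5 + s$ ($K{\left(s,Z \right)} = s 1 - 5 = s - 5 = -5 + s$)
$H = i$ ($H = \sqrt{-1} = i \approx 1.0 i$)
$a{\left(X,h \right)} = -3 + 10 i$ ($a{\left(X,h \right)} = -3 + 2 i 5 = -3 + 10 i$)
$a{\left(4,K{\left(0,0 \right)} \right)} 61 + 22 = \left(-3 + 10 i\right) 61 + 22 = \left(-183 + 610 i\right) + 22 = -161 + 610 i$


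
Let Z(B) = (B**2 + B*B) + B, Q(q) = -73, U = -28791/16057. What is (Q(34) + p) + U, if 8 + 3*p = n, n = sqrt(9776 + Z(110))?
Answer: -3731312/48171 + sqrt(34086)/3 ≈ -15.918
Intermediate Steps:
U = -28791/16057 (U = -28791*1/16057 = -28791/16057 ≈ -1.7930)
Z(B) = B + 2*B**2 (Z(B) = (B**2 + B**2) + B = 2*B**2 + B = B + 2*B**2)
n = sqrt(34086) (n = sqrt(9776 + 110*(1 + 2*110)) = sqrt(9776 + 110*(1 + 220)) = sqrt(9776 + 110*221) = sqrt(9776 + 24310) = sqrt(34086) ≈ 184.62)
p = -8/3 + sqrt(34086)/3 ≈ 58.875
(Q(34) + p) + U = (-73 + (-8/3 + sqrt(34086)/3)) - 28791/16057 = (-227/3 + sqrt(34086)/3) - 28791/16057 = -3731312/48171 + sqrt(34086)/3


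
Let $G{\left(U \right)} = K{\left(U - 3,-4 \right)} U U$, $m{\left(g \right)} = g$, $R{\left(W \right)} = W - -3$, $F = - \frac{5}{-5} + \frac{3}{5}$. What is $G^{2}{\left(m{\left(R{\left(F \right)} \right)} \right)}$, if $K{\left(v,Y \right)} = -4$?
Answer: $\frac{4477456}{625} \approx 7163.9$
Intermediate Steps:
$F = \frac{8}{5}$ ($F = \left(-5\right) \left(- \frac{1}{5}\right) + 3 \cdot \frac{1}{5} = 1 + \frac{3}{5} = \frac{8}{5} \approx 1.6$)
$R{\left(W \right)} = 3 + W$ ($R{\left(W \right)} = W + 3 = 3 + W$)
$G{\left(U \right)} = - 4 U^{2}$ ($G{\left(U \right)} = - 4 U U = - 4 U^{2}$)
$G^{2}{\left(m{\left(R{\left(F \right)} \right)} \right)} = \left(- 4 \left(3 + \frac{8}{5}\right)^{2}\right)^{2} = \left(- 4 \left(\frac{23}{5}\right)^{2}\right)^{2} = \left(\left(-4\right) \frac{529}{25}\right)^{2} = \left(- \frac{2116}{25}\right)^{2} = \frac{4477456}{625}$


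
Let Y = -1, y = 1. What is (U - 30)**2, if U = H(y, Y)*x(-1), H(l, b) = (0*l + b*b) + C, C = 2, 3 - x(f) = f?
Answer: 324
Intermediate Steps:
x(f) = 3 - f
H(l, b) = 2 + b**2 (H(l, b) = (0*l + b*b) + 2 = (0 + b**2) + 2 = b**2 + 2 = 2 + b**2)
U = 12 (U = (2 + (-1)**2)*(3 - 1*(-1)) = (2 + 1)*(3 + 1) = 3*4 = 12)
(U - 30)**2 = (12 - 30)**2 = (-18)**2 = 324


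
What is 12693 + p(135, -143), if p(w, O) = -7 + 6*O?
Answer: 11828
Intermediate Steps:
12693 + p(135, -143) = 12693 + (-7 + 6*(-143)) = 12693 + (-7 - 858) = 12693 - 865 = 11828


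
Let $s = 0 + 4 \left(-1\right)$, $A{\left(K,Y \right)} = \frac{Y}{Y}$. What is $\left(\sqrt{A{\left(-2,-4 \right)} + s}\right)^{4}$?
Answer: $9$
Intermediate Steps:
$A{\left(K,Y \right)} = 1$
$s = -4$ ($s = 0 - 4 = -4$)
$\left(\sqrt{A{\left(-2,-4 \right)} + s}\right)^{4} = \left(\sqrt{1 - 4}\right)^{4} = \left(\sqrt{-3}\right)^{4} = \left(i \sqrt{3}\right)^{4} = 9$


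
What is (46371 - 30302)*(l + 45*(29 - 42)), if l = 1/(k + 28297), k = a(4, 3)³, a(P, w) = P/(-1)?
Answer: -265400488976/28233 ≈ -9.4004e+6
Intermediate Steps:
a(P, w) = -P (a(P, w) = P*(-1) = -P)
k = -64 (k = (-1*4)³ = (-4)³ = -64)
l = 1/28233 (l = 1/(-64 + 28297) = 1/28233 ≈ 3.5420e-5)
(46371 - 30302)*(l + 45*(29 - 42)) = (46371 - 30302)*(1/28233 + 45*(29 - 42)) = 16069*(1/28233 + 45*(-13)) = 16069*(1/28233 - 585) = 16069*(-16516304/28233) = -265400488976/28233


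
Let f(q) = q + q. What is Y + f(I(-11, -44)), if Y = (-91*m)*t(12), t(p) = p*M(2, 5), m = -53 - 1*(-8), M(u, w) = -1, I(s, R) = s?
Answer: -49162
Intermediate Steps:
m = -45 (m = -53 + 8 = -45)
t(p) = -p (t(p) = p*(-1) = -p)
f(q) = 2*q
Y = -49140 (Y = (-91*(-45))*(-1*12) = 4095*(-12) = -49140)
Y + f(I(-11, -44)) = -49140 + 2*(-11) = -49140 - 22 = -49162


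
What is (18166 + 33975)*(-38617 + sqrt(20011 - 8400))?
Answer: -2013528997 + 52141*sqrt(11611) ≈ -2.0079e+9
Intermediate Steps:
(18166 + 33975)*(-38617 + sqrt(20011 - 8400)) = 52141*(-38617 + sqrt(11611)) = -2013528997 + 52141*sqrt(11611)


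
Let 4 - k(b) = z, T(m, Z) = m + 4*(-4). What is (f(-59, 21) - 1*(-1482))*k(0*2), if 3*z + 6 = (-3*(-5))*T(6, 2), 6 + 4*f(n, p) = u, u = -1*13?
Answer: 82726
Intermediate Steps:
u = -13
f(n, p) = -19/4 (f(n, p) = -3/2 + (1/4)*(-13) = -3/2 - 13/4 = -19/4)
T(m, Z) = -16 + m (T(m, Z) = m - 16 = -16 + m)
z = -52 (z = -2 + ((-3*(-5))*(-16 + 6))/3 = -2 + (15*(-10))/3 = -2 + (1/3)*(-150) = -2 - 50 = -52)
k(b) = 56 (k(b) = 4 - 1*(-52) = 4 + 52 = 56)
(f(-59, 21) - 1*(-1482))*k(0*2) = (-19/4 - 1*(-1482))*56 = (-19/4 + 1482)*56 = (5909/4)*56 = 82726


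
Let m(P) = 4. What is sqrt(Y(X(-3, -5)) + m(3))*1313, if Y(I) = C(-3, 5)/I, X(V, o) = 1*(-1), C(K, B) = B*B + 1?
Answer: 1313*I*sqrt(22) ≈ 6158.5*I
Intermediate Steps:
C(K, B) = 1 + B**2 (C(K, B) = B**2 + 1 = 1 + B**2)
X(V, o) = -1
Y(I) = 26/I (Y(I) = (1 + 5**2)/I = (1 + 25)/I = 26/I)
sqrt(Y(X(-3, -5)) + m(3))*1313 = sqrt(26/(-1) + 4)*1313 = sqrt(26*(-1) + 4)*1313 = sqrt(-26 + 4)*1313 = sqrt(-22)*1313 = (I*sqrt(22))*1313 = 1313*I*sqrt(22)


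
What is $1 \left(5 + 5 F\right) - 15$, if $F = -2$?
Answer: $-20$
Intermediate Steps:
$1 \left(5 + 5 F\right) - 15 = 1 \left(5 + 5 \left(-2\right)\right) - 15 = 1 \left(5 - 10\right) - 15 = 1 \left(-5\right) - 15 = -5 - 15 = -20$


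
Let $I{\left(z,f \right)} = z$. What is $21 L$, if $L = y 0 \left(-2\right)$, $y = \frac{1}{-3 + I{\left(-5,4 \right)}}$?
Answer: $0$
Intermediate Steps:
$y = - \frac{1}{8}$ ($y = \frac{1}{-3 - 5} = \frac{1}{-8} = - \frac{1}{8} \approx -0.125$)
$L = 0$ ($L = - \frac{0 \left(-2\right)}{8} = \left(- \frac{1}{8}\right) 0 = 0$)
$21 L = 21 \cdot 0 = 0$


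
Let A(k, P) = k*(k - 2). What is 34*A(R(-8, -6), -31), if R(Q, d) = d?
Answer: 1632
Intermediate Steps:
A(k, P) = k*(-2 + k)
34*A(R(-8, -6), -31) = 34*(-6*(-2 - 6)) = 34*(-6*(-8)) = 34*48 = 1632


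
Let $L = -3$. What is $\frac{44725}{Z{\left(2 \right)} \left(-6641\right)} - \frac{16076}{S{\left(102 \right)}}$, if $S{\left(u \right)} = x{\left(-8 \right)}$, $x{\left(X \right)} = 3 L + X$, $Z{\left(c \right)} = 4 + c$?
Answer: $\frac{639803971}{677382} \approx 944.52$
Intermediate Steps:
$x{\left(X \right)} = -9 + X$ ($x{\left(X \right)} = 3 \left(-3\right) + X = -9 + X$)
$S{\left(u \right)} = -17$ ($S{\left(u \right)} = -9 - 8 = -17$)
$\frac{44725}{Z{\left(2 \right)} \left(-6641\right)} - \frac{16076}{S{\left(102 \right)}} = \frac{44725}{\left(4 + 2\right) \left(-6641\right)} - \frac{16076}{-17} = \frac{44725}{6 \left(-6641\right)} - - \frac{16076}{17} = \frac{44725}{-39846} + \frac{16076}{17} = 44725 \left(- \frac{1}{39846}\right) + \frac{16076}{17} = - \frac{44725}{39846} + \frac{16076}{17} = \frac{639803971}{677382}$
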